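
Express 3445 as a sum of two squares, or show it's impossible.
9² + 58² (a=9, b=58)

Factorization: 3445 = 5 × 13 × 53
By Fermat: n is sum of two squares iff every prime p ≡ 3 (mod 4) appears to even power.
All primes ≡ 3 (mod 4) appear to even power.
Search a = 0, 1, 2, … for 3445 - a² a perfect square: first hit at a = 9: 3445 - 81 = 3364 = 58².
3445 = 9² + 58² = 81 + 3364 ✓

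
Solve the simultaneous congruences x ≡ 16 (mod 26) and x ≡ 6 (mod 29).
354

Using Chinese Remainder Theorem:
M = 26 × 29 = 754
M1 = 29, M2 = 26
y1 = 29^(-1) mod 26 = 9
y2 = 26^(-1) mod 29 = 19
x = (16×29×9 + 6×26×19) mod 754 = 354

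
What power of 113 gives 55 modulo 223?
82

Baby-step giant-step with step n = ⌈√223⌉ = 15.
Baby steps 113^j mod 223 (j:value) for j=0..14: 0:1, 1:113, 2:58, 3:87, 4:19, 5:140, 6:210, 7:92, 8:138, 9:207, 10:199, 11:187, 12:169, 13:142, 14:213.
Giant-step multiplier: 113^(-15) ≡ 113^(222-15) = 113^207 ≡ 104 (mod 223).
Giant steps γ_i = 55·104^i mod 223: γ_0=55, γ_1=145, γ_2=139, γ_3=184, γ_4=181, γ_5=92 (in table at j=7).
x = i·n + j = 5·15 + 7 = 82.
Check: 113^82 ≡ 55 (mod 223).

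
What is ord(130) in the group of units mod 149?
74

149 is prime, so ord(130) divides φ(149) = 148.
Divisors of 148: 1, 2, 4, 37, 74, 148.
Repeated squaring: 130^1 ≡ 130, 130^2 ≡ 63, 130^4 ≡ 95, 130^8 ≡ 85, 130^16 ≡ 73, 130^32 ≡ 114, 130^64 ≡ 33, 130^128 ≡ 46 (mod 149).
Test 130^d mod 149 for each divisor d in increasing order:
130^1 ≡ 130
130^2 ≡ 63
130^4 ≡ 95
130^37 = 130^32·130^4·130^1 ≡ 148
130^74 = 130^64·130^8·130^2 ≡ 1  ← first divisor giving 1
The order is 74.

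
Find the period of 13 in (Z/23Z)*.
11

23 is prime, so ord(13) divides φ(23) = 22.
Divisors of 22: 1, 2, 11, 22.
Repeated squaring: 13^1 ≡ 13, 13^2 ≡ 8, 13^4 ≡ 18, 13^8 ≡ 2, 13^16 ≡ 4 (mod 23).
Test 13^d mod 23 for each divisor d in increasing order:
13^1 ≡ 13
13^2 ≡ 8
13^11 = 13^8·13^2·13^1 ≡ 1  ← first divisor giving 1
The order is 11.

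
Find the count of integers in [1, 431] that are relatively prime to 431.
430

431 = 431
φ(n) = n × ∏(1 - 1/p) for each prime p dividing n
φ(431) = 431 × (1 - 1/431) = 430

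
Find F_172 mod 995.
594

Matrix identity: Q^n = [[F_(n+1), F_n], [F_n, F_(n-1)]] with Q = [[1,1],[1,0]].
n = 172 = 10101100₂. Square-and-multiply, entries mod 995:
Q^1 = [[1,1],[1,0]]
Q^2 = (Q^1)² = [[2,1],[1,1]]
Q^5 = (Q^2)²·Q = [[8,5],[5,3]]
Q^10 = (Q^5)² = [[89,55],[55,34]]
Q^21 = (Q^10)²·Q = [[796,1],[1,795]]
Q^43 = (Q^21)²·Q = [[398,797],[797,596]]
Q^86 = (Q^43)² = [[598,198],[198,400]]
Q^172 = (Q^86)² = [[798,594],[594,204]]
F_172 mod 995 = Q^172[0][1] = 594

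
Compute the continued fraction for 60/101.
[0; 1, 1, 2, 6, 3]

Euclidean algorithm steps:
60 = 0 × 101 + 60
101 = 1 × 60 + 41
60 = 1 × 41 + 19
41 = 2 × 19 + 3
19 = 6 × 3 + 1
3 = 3 × 1 + 0
Continued fraction: [0; 1, 1, 2, 6, 3]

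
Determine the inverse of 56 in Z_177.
98

gcd(56, 177) = 1, so the inverse exists.
Extended Euclidean algorithm on (177, 56):
177 = 3 × 56 + 9  ⟹  9 = (1)·177 + (-3)·56
56 = 6 × 9 + 2  ⟹  2 = (-6)·177 + (19)·56
9 = 4 × 2 + 1  ⟹  1 = (25)·177 + (-79)·56
So (-79)·56 ≡ 1 (mod 177), i.e. 56^(-1) ≡ -79 ≡ 98 (mod 177).
Check: 56 × 98 = 5488 ≡ 1 (mod 177)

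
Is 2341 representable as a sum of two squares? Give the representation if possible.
15² + 46² (a=15, b=46)

Factorization: 2341 = 2341
By Fermat: n is sum of two squares iff every prime p ≡ 3 (mod 4) appears to even power.
All primes ≡ 3 (mod 4) appear to even power.
Search a = 0, 1, 2, … for 2341 - a² a perfect square: first hit at a = 15: 2341 - 225 = 2116 = 46².
2341 = 15² + 46² = 225 + 2116 ✓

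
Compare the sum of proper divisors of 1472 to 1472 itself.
abundant

Proper divisors of 1472: sum = 1 + 2 + 4 + 8 + 16 + 23 + 32 + 46 + 64 + 92 + 184 + 368 + 736 = 1576
Since 1576 > 1472, 1472 is abundant.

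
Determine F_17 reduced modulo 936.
661

Matrix identity: Q^n = [[F_(n+1), F_n], [F_n, F_(n-1)]] with Q = [[1,1],[1,0]].
n = 17 = 10001₂. Square-and-multiply, entries mod 936:
Q^1 = [[1,1],[1,0]]
Q^2 = (Q^1)² = [[2,1],[1,1]]
Q^4 = (Q^2)² = [[5,3],[3,2]]
Q^8 = (Q^4)² = [[34,21],[21,13]]
Q^17 = (Q^8)²·Q = [[712,661],[661,51]]
F_17 mod 936 = Q^17[0][1] = 661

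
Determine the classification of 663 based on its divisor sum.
deficient

Proper divisors of 663: sum = 1 + 3 + 13 + 17 + 39 + 51 + 221 = 345
Since 345 < 663, 663 is deficient.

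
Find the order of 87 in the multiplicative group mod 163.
81

163 is prime, so ord(87) divides φ(163) = 162.
Divisors of 162: 1, 2, 3, 6, 9, 18, 27, 54, 81, 162.
Repeated squaring: 87^1 ≡ 87, 87^2 ≡ 71, 87^4 ≡ 151, 87^8 ≡ 144, 87^16 ≡ 35, 87^32 ≡ 84, 87^64 ≡ 47, 87^128 ≡ 90 (mod 163).
Test 87^d mod 163 for each divisor d in increasing order:
87^1 ≡ 87
87^2 ≡ 71
87^3 = 87^2·87^1 ≡ 146
87^6 = 87^4·87^2 ≡ 126
87^9 = 87^8·87^1 ≡ 140
87^18 = 87^16·87^2 ≡ 40
87^27 = 87^16·87^8·87^2·87^1 ≡ 58
87^54 = 87^32·87^16·87^4·87^2 ≡ 104
87^81 = 87^64·87^16·87^1 ≡ 1  ← first divisor giving 1
The order is 81.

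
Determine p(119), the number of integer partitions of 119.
1653668665

p(n) counts ways to write n as a sum of positive integers (order ignored).
Euler's pentagonal recurrence: p(k) = p(k-1) + p(k-2) - p(k-5) - p(k-7) + p(k-12) + p(k-15) - ... (offsets j(3j∓1)/2, signs ++--, p(0)=1, p(<0)=0).
DP table for k = 0..118: p(0)=1, p(1)=1, p(2)=2, p(3)=3, p(4)=5, p(5)=7, p(6)=11, p(7)=15, p(8)=22, p(9)=30, p(10)=42, p(11)=56, p(12)=77, p(13)=101, p(14)=135, p(15)=176, p(16)=231, p(17)=297, p(18)=385, p(19)=490, p(20)=627, p(21)=792, p(22)=1002, p(23)=1255, p(24)=1575, p(25)=1958, p(26)=2436, p(27)=3010, p(28)=3718, p(29)=4565, p(30)=5604, p(31)=6842, p(32)=8349, p(33)=10143, p(34)=12310, p(35)=14883, p(36)=17977, p(37)=21637, p(38)=26015, p(39)=31185, p(40)=37338, p(41)=44583, p(42)=53174, p(43)=63261, p(44)=75175, p(45)=89134, p(46)=105558, p(47)=124754, p(48)=147273, p(49)=173525, p(50)=204226, p(51)=239943, p(52)=281589, p(53)=329931, p(54)=386155, p(55)=451276, p(56)=526823, p(57)=614154, p(58)=715220, p(59)=831820, p(60)=966467, p(61)=1121505, p(62)=1300156, p(63)=1505499, p(64)=1741630, p(65)=2012558, p(66)=2323520, p(67)=2679689, p(68)=3087735, p(69)=3554345, p(70)=4087968, p(71)=4697205, p(72)=5392783, p(73)=6185689, p(74)=7089500, p(75)=8118264, p(76)=9289091, p(77)=10619863, p(78)=12132164, p(79)=13848650, p(80)=15796476, p(81)=18004327, p(82)=20506255, p(83)=23338469, p(84)=26543660, p(85)=30167357, p(86)=34262962, p(87)=38887673, p(88)=44108109, p(89)=49995925, p(90)=56634173, p(91)=64112359, p(92)=72533807, p(93)=82010177, p(94)=92669720, p(95)=104651419, p(96)=118114304, p(97)=133230930, p(98)=150198136, p(99)=169229875, p(100)=190569292, p(101)=214481126, p(102)=241265379, p(103)=271248950, p(104)=304801365, p(105)=342325709, p(106)=384276336, p(107)=431149389, p(108)=483502844, p(109)=541946240, p(110)=607163746, p(111)=679903203, p(112)=761002156, p(113)=851376628, p(114)=952050665, p(115)=1064144451, p(116)=1188908248, p(117)=1327710076, p(118)=1482074143.
Final step: p(119) = p(118) + p(117) - p(114) - p(112) + p(107) + p(104) - p(97) - p(93) + p(84) + p(79) - p(68) - p(62) + p(49) + p(42) - p(27) - p(19) + p(2)
= 1482074143 + 1327710076 - 952050665 - 761002156 + 431149389 + 304801365 - 133230930 - 82010177 + 26543660 + 13848650 - 3087735 - 1300156 + 173525 + 53174 - 3010 - 490 + 2
= 1653668665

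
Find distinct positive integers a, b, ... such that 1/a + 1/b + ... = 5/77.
1/16 + 1/411 + 1/506352

Greedy algorithm:
5/77: ceiling(77/5) = 16, use 1/16
3/1232: ceiling(1232/3) = 411, use 1/411
1/506352: ceiling(506352/1) = 506352, use 1/506352
Result: 5/77 = 1/16 + 1/411 + 1/506352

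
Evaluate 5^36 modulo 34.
13

Repeated squaring. Binary of 36 = 100100.
5^1 ≡ 5 (mod 34); 5^2 ≡ 25 (mod 34); 5^4 ≡ 13 (mod 34); 5^8 ≡ 33 (mod 34); 5^16 ≡ 1 (mod 34); 5^32 ≡ 1 (mod 34)
5^36 = 5^4 × 5^32 ≡ 13 (mod 34)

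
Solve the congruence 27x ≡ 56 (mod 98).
x ≡ 42 (mod 98)

gcd(27, 98) = 1, which divides 56, so solutions exist.
Find 27^(-1) mod 98 by the extended Euclidean algorithm:
98 = 3 × 27 + 17  ⟹  17 = (1)·98 + (-3)·27
27 = 1 × 17 + 10  ⟹  10 = (-1)·98 + (4)·27
17 = 1 × 10 + 7  ⟹  7 = (2)·98 + (-7)·27
10 = 1 × 7 + 3  ⟹  3 = (-3)·98 + (11)·27
7 = 2 × 3 + 1  ⟹  1 = (8)·98 + (-29)·27
So (-29)·27 ≡ 1 (mod 98), i.e. 27^(-1) ≡ -29 ≡ 69 (mod 98).
x ≡ 69 × 56 = 3864 ≡ 42 (mod 98).
Check: 27 × 42 = 1134 ≡ 56 (mod 98).
Unique solution: x ≡ 42 (mod 98)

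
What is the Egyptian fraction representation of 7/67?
1/10 + 1/224 + 1/75040

Greedy algorithm:
7/67: ceiling(67/7) = 10, use 1/10
3/670: ceiling(670/3) = 224, use 1/224
1/75040: ceiling(75040/1) = 75040, use 1/75040
Result: 7/67 = 1/10 + 1/224 + 1/75040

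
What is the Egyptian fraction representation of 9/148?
1/17 + 1/504 + 1/317016

Greedy algorithm:
9/148: ceiling(148/9) = 17, use 1/17
5/2516: ceiling(2516/5) = 504, use 1/504
1/317016: ceiling(317016/1) = 317016, use 1/317016
Result: 9/148 = 1/17 + 1/504 + 1/317016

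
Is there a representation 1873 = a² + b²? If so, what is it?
28² + 33² (a=28, b=33)

Factorization: 1873 = 1873
By Fermat: n is sum of two squares iff every prime p ≡ 3 (mod 4) appears to even power.
All primes ≡ 3 (mod 4) appear to even power.
Search a = 0, 1, 2, … for 1873 - a² a perfect square: first hit at a = 28: 1873 - 784 = 1089 = 33².
1873 = 28² + 33² = 784 + 1089 ✓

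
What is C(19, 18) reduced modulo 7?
5

Using Lucas' theorem:
Write n=19 and k=18 in base 7:
n in base 7: [2, 5]
k in base 7: [2, 4]
C(19,18) mod 7 = ∏ C(n_i, k_i) mod 7
Digit binomials (mod 7): C(2,2) = 1; C(5,4) = 5
Product: 1 × 5 = 5 ≡ 5 (mod 7)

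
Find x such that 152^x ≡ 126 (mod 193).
30

Baby-step giant-step with step n = ⌈√193⌉ = 14.
Baby steps 152^j mod 193 (j:value) for j=0..13: 0:1, 1:152, 2:137, 3:173, 4:48, 5:155, 6:14, 7:5, 8:181, 9:106, 10:93, 11:47, 12:3, 13:70.
Giant-step multiplier: 152^(-14) ≡ 152^(192-14) = 152^178 ≡ 139 (mod 193).
Giant steps γ_i = 126·139^i mod 193: γ_0=126, γ_1=144, γ_2=137 (in table at j=2).
x = i·n + j = 2·14 + 2 = 30.
Check: 152^30 ≡ 126 (mod 193).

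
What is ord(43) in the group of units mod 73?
24

73 is prime, so ord(43) divides φ(73) = 72.
Divisors of 72: 1, 2, 3, 4, 6, 8, 9, 12, 18, 24, 36, 72.
Repeated squaring: 43^1 ≡ 43, 43^2 ≡ 24, 43^4 ≡ 65, 43^8 ≡ 64, 43^16 ≡ 8, 43^32 ≡ 64, 43^64 ≡ 8 (mod 73).
Test 43^d mod 73 for each divisor d in increasing order:
43^1 ≡ 43
43^2 ≡ 24
43^3 = 43^2·43^1 ≡ 10
43^4 ≡ 65
43^6 = 43^4·43^2 ≡ 27
43^8 ≡ 64
43^9 = 43^8·43^1 ≡ 51
43^12 = 43^8·43^4 ≡ 72
43^18 = 43^16·43^2 ≡ 46
43^24 = 43^16·43^8 ≡ 1  ← first divisor giving 1
The order is 24.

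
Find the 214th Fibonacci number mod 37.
30

Matrix identity: Q^n = [[F_(n+1), F_n], [F_n, F_(n-1)]] with Q = [[1,1],[1,0]].
n = 214 = 11010110₂. Square-and-multiply, entries mod 37:
Q^1 = [[1,1],[1,0]]
Q^3 = (Q^1)²·Q = [[3,2],[2,1]]
Q^6 = (Q^3)² = [[13,8],[8,5]]
Q^13 = (Q^6)²·Q = [[7,11],[11,33]]
Q^26 = (Q^13)² = [[22,33],[33,26]]
Q^53 = (Q^26)²·Q = [[12,19],[19,30]]
Q^107 = (Q^53)²·Q = [[8,24],[24,21]]
Q^214 = (Q^107)² = [[11,30],[30,18]]
F_214 mod 37 = Q^214[0][1] = 30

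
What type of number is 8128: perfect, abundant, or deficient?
perfect

Proper divisors of 8128: sum = 1 + 2 + 4 + 8 + 16 + 32 + 64 + 127 + 254 + 508 + 1016 + 2032 + 4064 = 8128
Since 8128 = 8128, 8128 is perfect.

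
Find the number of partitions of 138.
12292341831

p(n) counts ways to write n as a sum of positive integers (order ignored).
Euler's pentagonal recurrence: p(k) = p(k-1) + p(k-2) - p(k-5) - p(k-7) + p(k-12) + p(k-15) - ... (offsets j(3j∓1)/2, signs ++--, p(0)=1, p(<0)=0).
DP table for k = 0..137: p(0)=1, p(1)=1, p(2)=2, p(3)=3, p(4)=5, p(5)=7, p(6)=11, p(7)=15, p(8)=22, p(9)=30, p(10)=42, p(11)=56, p(12)=77, p(13)=101, p(14)=135, p(15)=176, p(16)=231, p(17)=297, p(18)=385, p(19)=490, p(20)=627, p(21)=792, p(22)=1002, p(23)=1255, p(24)=1575, p(25)=1958, p(26)=2436, p(27)=3010, p(28)=3718, p(29)=4565, p(30)=5604, p(31)=6842, p(32)=8349, p(33)=10143, p(34)=12310, p(35)=14883, p(36)=17977, p(37)=21637, p(38)=26015, p(39)=31185, p(40)=37338, p(41)=44583, p(42)=53174, p(43)=63261, p(44)=75175, p(45)=89134, p(46)=105558, p(47)=124754, p(48)=147273, p(49)=173525, p(50)=204226, p(51)=239943, p(52)=281589, p(53)=329931, p(54)=386155, p(55)=451276, p(56)=526823, p(57)=614154, p(58)=715220, p(59)=831820, p(60)=966467, p(61)=1121505, p(62)=1300156, p(63)=1505499, p(64)=1741630, p(65)=2012558, p(66)=2323520, p(67)=2679689, p(68)=3087735, p(69)=3554345, p(70)=4087968, p(71)=4697205, p(72)=5392783, p(73)=6185689, p(74)=7089500, p(75)=8118264, p(76)=9289091, p(77)=10619863, p(78)=12132164, p(79)=13848650, p(80)=15796476, p(81)=18004327, p(82)=20506255, p(83)=23338469, p(84)=26543660, p(85)=30167357, p(86)=34262962, p(87)=38887673, p(88)=44108109, p(89)=49995925, p(90)=56634173, p(91)=64112359, p(92)=72533807, p(93)=82010177, p(94)=92669720, p(95)=104651419, p(96)=118114304, p(97)=133230930, p(98)=150198136, p(99)=169229875, p(100)=190569292, p(101)=214481126, p(102)=241265379, p(103)=271248950, p(104)=304801365, p(105)=342325709, p(106)=384276336, p(107)=431149389, p(108)=483502844, p(109)=541946240, p(110)=607163746, p(111)=679903203, p(112)=761002156, p(113)=851376628, p(114)=952050665, p(115)=1064144451, p(116)=1188908248, p(117)=1327710076, p(118)=1482074143, p(119)=1653668665, p(120)=1844349560, p(121)=2056148051, p(122)=2291320912, p(123)=2552338241, p(124)=2841940500, p(125)=3163127352, p(126)=3519222692, p(127)=3913864295, p(128)=4351078600, p(129)=4835271870, p(130)=5371315400, p(131)=5964539504, p(132)=6620830889, p(133)=7346629512, p(134)=8149040695, p(135)=9035836076, p(136)=10015581680, p(137)=11097645016.
Final step: p(138) = p(137) + p(136) - p(133) - p(131) + p(126) + p(123) - p(116) - p(112) + p(103) + p(98) - p(87) - p(81) + p(68) + p(61) - p(46) - p(38) + p(21) + p(12)
= 11097645016 + 10015581680 - 7346629512 - 5964539504 + 3519222692 + 2552338241 - 1188908248 - 761002156 + 271248950 + 150198136 - 38887673 - 18004327 + 3087735 + 1121505 - 105558 - 26015 + 792 + 77
= 12292341831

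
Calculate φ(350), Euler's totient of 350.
120

350 = 2 × 5^2 × 7
φ(n) = n × ∏(1 - 1/p) for each prime p dividing n
φ(350) = 350 × (1 - 1/2) × (1 - 1/5) × (1 - 1/7) = 120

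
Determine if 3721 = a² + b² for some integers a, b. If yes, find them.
0² + 61² (a=0, b=61)

Factorization: 3721 = 61^2
By Fermat: n is sum of two squares iff every prime p ≡ 3 (mod 4) appears to even power.
All primes ≡ 3 (mod 4) appear to even power.
Search a = 0, 1, 2, … for 3721 - a² a perfect square: first hit at a = 0: 3721 - 0 = 3721 = 61².
3721 = 0² + 61² = 0 + 3721 ✓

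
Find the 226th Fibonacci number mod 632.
295

Matrix identity: Q^n = [[F_(n+1), F_n], [F_n, F_(n-1)]] with Q = [[1,1],[1,0]].
n = 226 = 11100010₂. Square-and-multiply, entries mod 632:
Q^1 = [[1,1],[1,0]]
Q^3 = (Q^1)²·Q = [[3,2],[2,1]]
Q^7 = (Q^3)²·Q = [[21,13],[13,8]]
Q^14 = (Q^7)² = [[610,377],[377,233]]
Q^28 = (Q^14)² = [[413,547],[547,498]]
Q^56 = (Q^28)² = [[202,301],[301,533]]
Q^113 = (Q^56)²·Q = [[616,581],[581,35]]
Q^226 = (Q^113)² = [[329,295],[295,34]]
F_226 mod 632 = Q^226[0][1] = 295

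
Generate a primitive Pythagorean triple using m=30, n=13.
(731, 780, 1069)

Euclid's formula: a = m² - n², b = 2mn, c = m² + n²
m = 30, n = 13
a = 30² - 13² = 900 - 169 = 731
b = 2 × 30 × 13 = 780
c = 30² + 13² = 900 + 169 = 1069
Verification: 731² + 780² = 534361 + 608400 = 1142761 = 1069² ✓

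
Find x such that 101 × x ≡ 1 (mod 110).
61

gcd(101, 110) = 1, so the inverse exists.
Extended Euclidean algorithm on (110, 101):
110 = 1 × 101 + 9  ⟹  9 = (1)·110 + (-1)·101
101 = 11 × 9 + 2  ⟹  2 = (-11)·110 + (12)·101
9 = 4 × 2 + 1  ⟹  1 = (45)·110 + (-49)·101
So (-49)·101 ≡ 1 (mod 110), i.e. 101^(-1) ≡ -49 ≡ 61 (mod 110).
Check: 101 × 61 = 6161 ≡ 1 (mod 110)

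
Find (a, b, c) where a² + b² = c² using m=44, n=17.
(1647, 1496, 2225)

Euclid's formula: a = m² - n², b = 2mn, c = m² + n²
m = 44, n = 17
a = 44² - 17² = 1936 - 289 = 1647
b = 2 × 44 × 17 = 1496
c = 44² + 17² = 1936 + 289 = 2225
Verification: 1647² + 1496² = 2712609 + 2238016 = 4950625 = 2225² ✓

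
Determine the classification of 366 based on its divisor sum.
abundant

Proper divisors of 366: sum = 1 + 2 + 3 + 6 + 61 + 122 + 183 = 378
Since 378 > 366, 366 is abundant.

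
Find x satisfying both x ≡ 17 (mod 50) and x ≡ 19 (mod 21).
817

Using Chinese Remainder Theorem:
M = 50 × 21 = 1050
M1 = 21, M2 = 50
y1 = 21^(-1) mod 50 = 31
y2 = 50^(-1) mod 21 = 8
x = (17×21×31 + 19×50×8) mod 1050 = 817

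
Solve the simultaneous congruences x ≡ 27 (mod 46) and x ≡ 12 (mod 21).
579

Using Chinese Remainder Theorem:
M = 46 × 21 = 966
M1 = 21, M2 = 46
y1 = 21^(-1) mod 46 = 11
y2 = 46^(-1) mod 21 = 16
x = (27×21×11 + 12×46×16) mod 966 = 579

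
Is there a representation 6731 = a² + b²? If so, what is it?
Not possible

Factorization: 6731 = 53 × 127
By Fermat: n is sum of two squares iff every prime p ≡ 3 (mod 4) appears to even power.
Prime(s) ≡ 3 (mod 4) with odd exponent: [(127, 1)]
Therefore 6731 cannot be expressed as a² + b².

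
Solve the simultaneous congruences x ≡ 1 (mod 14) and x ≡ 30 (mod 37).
141

Using Chinese Remainder Theorem:
M = 14 × 37 = 518
M1 = 37, M2 = 14
y1 = 37^(-1) mod 14 = 11
y2 = 14^(-1) mod 37 = 8
x = (1×37×11 + 30×14×8) mod 518 = 141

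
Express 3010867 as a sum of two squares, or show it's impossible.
Not possible

Factorization: 3010867 = 29 × 47^3
By Fermat: n is sum of two squares iff every prime p ≡ 3 (mod 4) appears to even power.
Prime(s) ≡ 3 (mod 4) with odd exponent: [(47, 3)]
Therefore 3010867 cannot be expressed as a² + b².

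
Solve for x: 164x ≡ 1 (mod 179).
167

gcd(164, 179) = 1, so the inverse exists.
Extended Euclidean algorithm on (179, 164):
179 = 1 × 164 + 15  ⟹  15 = (1)·179 + (-1)·164
164 = 10 × 15 + 14  ⟹  14 = (-10)·179 + (11)·164
15 = 1 × 14 + 1  ⟹  1 = (11)·179 + (-12)·164
So (-12)·164 ≡ 1 (mod 179), i.e. 164^(-1) ≡ -12 ≡ 167 (mod 179).
Check: 164 × 167 = 27388 ≡ 1 (mod 179)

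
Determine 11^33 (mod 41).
34

Repeated squaring. Binary of 33 = 100001.
11^1 ≡ 11 (mod 41); 11^2 ≡ 39 (mod 41); 11^4 ≡ 4 (mod 41); 11^8 ≡ 16 (mod 41); 11^16 ≡ 10 (mod 41); 11^32 ≡ 18 (mod 41)
11^33 = 11^1 × 11^32 ≡ 34 (mod 41)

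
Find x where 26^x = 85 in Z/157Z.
103

Baby-step giant-step with step n = ⌈√157⌉ = 13.
Baby steps 26^j mod 157 (j:value) for j=0..12: 0:1, 1:26, 2:48, 3:149, 4:106, 5:87, 6:64, 7:94, 8:89, 9:116, 10:33, 11:73, 12:14.
Giant-step multiplier: 26^(-13) ≡ 26^(156-13) = 26^143 ≡ 22 (mod 157).
Giant steps γ_i = 85·22^i mod 157: γ_0=85, γ_1=143, γ_2=6, γ_3=132, γ_4=78, γ_5=146, γ_6=72, γ_7=14 (in table at j=12).
x = i·n + j = 7·13 + 12 = 103.
Check: 26^103 ≡ 85 (mod 157).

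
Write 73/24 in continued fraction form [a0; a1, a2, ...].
[3; 24]

Euclidean algorithm steps:
73 = 3 × 24 + 1
24 = 24 × 1 + 0
Continued fraction: [3; 24]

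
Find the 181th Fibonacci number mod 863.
165

Matrix identity: Q^n = [[F_(n+1), F_n], [F_n, F_(n-1)]] with Q = [[1,1],[1,0]].
n = 181 = 10110101₂. Square-and-multiply, entries mod 863:
Q^1 = [[1,1],[1,0]]
Q^2 = (Q^1)² = [[2,1],[1,1]]
Q^5 = (Q^2)²·Q = [[8,5],[5,3]]
Q^11 = (Q^5)²·Q = [[144,89],[89,55]]
Q^22 = (Q^11)² = [[178,451],[451,590]]
Q^45 = (Q^22)²·Q = [[654,349],[349,305]]
Q^90 = (Q^45)² = [[649,710],[710,802]]
Q^181 = (Q^90)²·Q = [[816,165],[165,651]]
F_181 mod 863 = Q^181[0][1] = 165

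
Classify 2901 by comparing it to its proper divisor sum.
deficient

Proper divisors of 2901: sum = 1 + 3 + 967 = 971
Since 971 < 2901, 2901 is deficient.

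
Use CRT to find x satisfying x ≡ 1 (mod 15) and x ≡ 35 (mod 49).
721

Using Chinese Remainder Theorem:
M = 15 × 49 = 735
M1 = 49, M2 = 15
y1 = 49^(-1) mod 15 = 4
y2 = 15^(-1) mod 49 = 36
x = (1×49×4 + 35×15×36) mod 735 = 721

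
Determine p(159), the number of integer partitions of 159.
97662728555

p(n) counts ways to write n as a sum of positive integers (order ignored).
Euler's pentagonal recurrence: p(k) = p(k-1) + p(k-2) - p(k-5) - p(k-7) + p(k-12) + p(k-15) - ... (offsets j(3j∓1)/2, signs ++--, p(0)=1, p(<0)=0).
DP table for k = 0..158: p(0)=1, p(1)=1, p(2)=2, p(3)=3, p(4)=5, p(5)=7, p(6)=11, p(7)=15, p(8)=22, p(9)=30, p(10)=42, p(11)=56, p(12)=77, p(13)=101, p(14)=135, p(15)=176, p(16)=231, p(17)=297, p(18)=385, p(19)=490, p(20)=627, p(21)=792, p(22)=1002, p(23)=1255, p(24)=1575, p(25)=1958, p(26)=2436, p(27)=3010, p(28)=3718, p(29)=4565, p(30)=5604, p(31)=6842, p(32)=8349, p(33)=10143, p(34)=12310, p(35)=14883, p(36)=17977, p(37)=21637, p(38)=26015, p(39)=31185, p(40)=37338, p(41)=44583, p(42)=53174, p(43)=63261, p(44)=75175, p(45)=89134, p(46)=105558, p(47)=124754, p(48)=147273, p(49)=173525, p(50)=204226, p(51)=239943, p(52)=281589, p(53)=329931, p(54)=386155, p(55)=451276, p(56)=526823, p(57)=614154, p(58)=715220, p(59)=831820, p(60)=966467, p(61)=1121505, p(62)=1300156, p(63)=1505499, p(64)=1741630, p(65)=2012558, p(66)=2323520, p(67)=2679689, p(68)=3087735, p(69)=3554345, p(70)=4087968, p(71)=4697205, p(72)=5392783, p(73)=6185689, p(74)=7089500, p(75)=8118264, p(76)=9289091, p(77)=10619863, p(78)=12132164, p(79)=13848650, p(80)=15796476, p(81)=18004327, p(82)=20506255, p(83)=23338469, p(84)=26543660, p(85)=30167357, p(86)=34262962, p(87)=38887673, p(88)=44108109, p(89)=49995925, p(90)=56634173, p(91)=64112359, p(92)=72533807, p(93)=82010177, p(94)=92669720, p(95)=104651419, p(96)=118114304, p(97)=133230930, p(98)=150198136, p(99)=169229875, p(100)=190569292, p(101)=214481126, p(102)=241265379, p(103)=271248950, p(104)=304801365, p(105)=342325709, p(106)=384276336, p(107)=431149389, p(108)=483502844, p(109)=541946240, p(110)=607163746, p(111)=679903203, p(112)=761002156, p(113)=851376628, p(114)=952050665, p(115)=1064144451, p(116)=1188908248, p(117)=1327710076, p(118)=1482074143, p(119)=1653668665, p(120)=1844349560, p(121)=2056148051, p(122)=2291320912, p(123)=2552338241, p(124)=2841940500, p(125)=3163127352, p(126)=3519222692, p(127)=3913864295, p(128)=4351078600, p(129)=4835271870, p(130)=5371315400, p(131)=5964539504, p(132)=6620830889, p(133)=7346629512, p(134)=8149040695, p(135)=9035836076, p(136)=10015581680, p(137)=11097645016, p(138)=12292341831, p(139)=13610949895, p(140)=15065878135, p(141)=16670689208, p(142)=18440293320, p(143)=20390982757, p(144)=22540654445, p(145)=24908858009, p(146)=27517052599, p(147)=30388671978, p(148)=33549419497, p(149)=37027355200, p(150)=40853235313, p(151)=45060624582, p(152)=49686288421, p(153)=54770336324, p(154)=60356673280, p(155)=66493182097, p(156)=73232243759, p(157)=80630964769, p(158)=88751778802.
Final step: p(159) = p(158) + p(157) - p(154) - p(152) + p(147) + p(144) - p(137) - p(133) + p(124) + p(119) - p(108) - p(102) + p(89) + p(82) - p(67) - p(59) + p(42) + p(33) - p(14) - p(4)
= 88751778802 + 80630964769 - 60356673280 - 49686288421 + 30388671978 + 22540654445 - 11097645016 - 7346629512 + 2841940500 + 1653668665 - 483502844 - 241265379 + 49995925 + 20506255 - 2679689 - 831820 + 53174 + 10143 - 135 - 5
= 97662728555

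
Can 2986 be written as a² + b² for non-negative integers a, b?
31² + 45² (a=31, b=45)

Factorization: 2986 = 2 × 1493
By Fermat: n is sum of two squares iff every prime p ≡ 3 (mod 4) appears to even power.
All primes ≡ 3 (mod 4) appear to even power.
Search a = 0, 1, 2, … for 2986 - a² a perfect square: first hit at a = 31: 2986 - 961 = 2025 = 45².
2986 = 31² + 45² = 961 + 2025 ✓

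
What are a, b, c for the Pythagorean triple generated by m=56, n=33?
(2047, 3696, 4225)

Euclid's formula: a = m² - n², b = 2mn, c = m² + n²
m = 56, n = 33
a = 56² - 33² = 3136 - 1089 = 2047
b = 2 × 56 × 33 = 3696
c = 56² + 33² = 3136 + 1089 = 4225
Verification: 2047² + 3696² = 4190209 + 13660416 = 17850625 = 4225² ✓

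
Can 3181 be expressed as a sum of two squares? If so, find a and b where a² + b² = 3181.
34² + 45² (a=34, b=45)

Factorization: 3181 = 3181
By Fermat: n is sum of two squares iff every prime p ≡ 3 (mod 4) appears to even power.
All primes ≡ 3 (mod 4) appear to even power.
Search a = 0, 1, 2, … for 3181 - a² a perfect square: first hit at a = 34: 3181 - 1156 = 2025 = 45².
3181 = 34² + 45² = 1156 + 2025 ✓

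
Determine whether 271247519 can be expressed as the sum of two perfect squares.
Not possible

Factorization: 271247519 = 101 × 139^3
By Fermat: n is sum of two squares iff every prime p ≡ 3 (mod 4) appears to even power.
Prime(s) ≡ 3 (mod 4) with odd exponent: [(139, 3)]
Therefore 271247519 cannot be expressed as a² + b².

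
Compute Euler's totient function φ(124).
60

124 = 2^2 × 31
φ(n) = n × ∏(1 - 1/p) for each prime p dividing n
φ(124) = 124 × (1 - 1/2) × (1 - 1/31) = 60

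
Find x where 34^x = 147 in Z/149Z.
119

Baby-step giant-step with step n = ⌈√149⌉ = 13.
Baby steps 34^j mod 149 (j:value) for j=0..12: 0:1, 1:34, 2:113, 3:117, 4:104, 5:109, 6:130, 7:99, 8:88, 9:12, 10:110, 11:15, 12:63.
Giant-step multiplier: 34^(-13) ≡ 34^(148-13) = 34^135 ≡ 8 (mod 149).
Giant steps γ_i = 147·8^i mod 149: γ_0=147, γ_1=133, γ_2=21, γ_3=19, γ_4=3, γ_5=24, γ_6=43, γ_7=46, γ_8=70, γ_9=113 (in table at j=2).
x = i·n + j = 9·13 + 2 = 119.
Check: 34^119 ≡ 147 (mod 149).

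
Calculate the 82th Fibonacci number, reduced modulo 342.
55

Matrix identity: Q^n = [[F_(n+1), F_n], [F_n, F_(n-1)]] with Q = [[1,1],[1,0]].
n = 82 = 1010010₂. Square-and-multiply, entries mod 342:
Q^1 = [[1,1],[1,0]]
Q^2 = (Q^1)² = [[2,1],[1,1]]
Q^5 = (Q^2)²·Q = [[8,5],[5,3]]
Q^10 = (Q^5)² = [[89,55],[55,34]]
Q^20 = (Q^10)² = [[2,267],[267,77]]
Q^41 = (Q^20)²·Q = [[46,157],[157,231]]
Q^82 = (Q^41)² = [[89,55],[55,34]]
F_82 mod 342 = Q^82[0][1] = 55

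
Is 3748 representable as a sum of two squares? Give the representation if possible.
38² + 48² (a=38, b=48)

Factorization: 3748 = 2^2 × 937
By Fermat: n is sum of two squares iff every prime p ≡ 3 (mod 4) appears to even power.
All primes ≡ 3 (mod 4) appear to even power.
Search a = 0, 1, 2, … for 3748 - a² a perfect square: first hit at a = 38: 3748 - 1444 = 2304 = 48².
3748 = 38² + 48² = 1444 + 2304 ✓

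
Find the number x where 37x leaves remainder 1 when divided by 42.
25

gcd(37, 42) = 1, so the inverse exists.
Extended Euclidean algorithm on (42, 37):
42 = 1 × 37 + 5  ⟹  5 = (1)·42 + (-1)·37
37 = 7 × 5 + 2  ⟹  2 = (-7)·42 + (8)·37
5 = 2 × 2 + 1  ⟹  1 = (15)·42 + (-17)·37
So (-17)·37 ≡ 1 (mod 42), i.e. 37^(-1) ≡ -17 ≡ 25 (mod 42).
Check: 37 × 25 = 925 ≡ 1 (mod 42)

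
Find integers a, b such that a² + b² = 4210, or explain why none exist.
27² + 59² (a=27, b=59)

Factorization: 4210 = 2 × 5 × 421
By Fermat: n is sum of two squares iff every prime p ≡ 3 (mod 4) appears to even power.
All primes ≡ 3 (mod 4) appear to even power.
Search a = 0, 1, 2, … for 4210 - a² a perfect square: first hit at a = 27: 4210 - 729 = 3481 = 59².
4210 = 27² + 59² = 729 + 3481 ✓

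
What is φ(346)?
172

346 = 2 × 173
φ(n) = n × ∏(1 - 1/p) for each prime p dividing n
φ(346) = 346 × (1 - 1/2) × (1 - 1/173) = 172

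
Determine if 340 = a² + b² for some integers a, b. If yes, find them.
4² + 18² (a=4, b=18)

Factorization: 340 = 2^2 × 5 × 17
By Fermat: n is sum of two squares iff every prime p ≡ 3 (mod 4) appears to even power.
All primes ≡ 3 (mod 4) appear to even power.
Search a = 0, 1, 2, … for 340 - a² a perfect square: first hit at a = 4: 340 - 16 = 324 = 18².
340 = 4² + 18² = 16 + 324 ✓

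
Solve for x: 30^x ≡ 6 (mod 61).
23

Baby-step giant-step with step n = ⌈√61⌉ = 8.
Baby steps 30^j mod 61 (j:value) for j=0..7: 0:1, 1:30, 2:46, 3:38, 4:42, 5:40, 6:41, 7:10.
Giant-step multiplier: 30^(-8) ≡ 30^(60-8) = 30^52 ≡ 12 (mod 61).
Giant steps γ_i = 6·12^i mod 61: γ_0=6, γ_1=11, γ_2=10 (in table at j=7).
x = i·n + j = 2·8 + 7 = 23.
Check: 30^23 ≡ 6 (mod 61).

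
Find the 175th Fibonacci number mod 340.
5

Matrix identity: Q^n = [[F_(n+1), F_n], [F_n, F_(n-1)]] with Q = [[1,1],[1,0]].
n = 175 = 10101111₂. Square-and-multiply, entries mod 340:
Q^1 = [[1,1],[1,0]]
Q^2 = (Q^1)² = [[2,1],[1,1]]
Q^5 = (Q^2)²·Q = [[8,5],[5,3]]
Q^10 = (Q^5)² = [[89,55],[55,34]]
Q^21 = (Q^10)²·Q = [[31,66],[66,305]]
Q^43 = (Q^21)²·Q = [[293,217],[217,76]]
Q^87 = (Q^43)²·Q = [[171,338],[338,173]]
Q^175 = (Q^87)²·Q = [[337,5],[5,332]]
F_175 mod 340 = Q^175[0][1] = 5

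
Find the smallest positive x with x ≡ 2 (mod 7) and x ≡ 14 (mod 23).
37

Using Chinese Remainder Theorem:
M = 7 × 23 = 161
M1 = 23, M2 = 7
y1 = 23^(-1) mod 7 = 4
y2 = 7^(-1) mod 23 = 10
x = (2×23×4 + 14×7×10) mod 161 = 37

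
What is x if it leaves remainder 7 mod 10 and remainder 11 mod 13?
37

Using Chinese Remainder Theorem:
M = 10 × 13 = 130
M1 = 13, M2 = 10
y1 = 13^(-1) mod 10 = 7
y2 = 10^(-1) mod 13 = 4
x = (7×13×7 + 11×10×4) mod 130 = 37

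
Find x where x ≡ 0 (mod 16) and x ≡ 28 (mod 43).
544

Using Chinese Remainder Theorem:
M = 16 × 43 = 688
M1 = 43, M2 = 16
y1 = 43^(-1) mod 16 = 3
y2 = 16^(-1) mod 43 = 35
x = (0×43×3 + 28×16×35) mod 688 = 544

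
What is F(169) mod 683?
148

Matrix identity: Q^n = [[F_(n+1), F_n], [F_n, F_(n-1)]] with Q = [[1,1],[1,0]].
n = 169 = 10101001₂. Square-and-multiply, entries mod 683:
Q^1 = [[1,1],[1,0]]
Q^2 = (Q^1)² = [[2,1],[1,1]]
Q^5 = (Q^2)²·Q = [[8,5],[5,3]]
Q^10 = (Q^5)² = [[89,55],[55,34]]
Q^21 = (Q^10)²·Q = [[636,18],[18,618]]
Q^42 = (Q^21)² = [[484,33],[33,451]]
Q^84 = (Q^42)² = [[393,120],[120,273]]
Q^169 = (Q^84)²·Q = [[157,148],[148,9]]
F_169 mod 683 = Q^169[0][1] = 148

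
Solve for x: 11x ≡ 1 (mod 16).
3

gcd(11, 16) = 1, so the inverse exists.
Extended Euclidean algorithm on (16, 11):
16 = 1 × 11 + 5  ⟹  5 = (1)·16 + (-1)·11
11 = 2 × 5 + 1  ⟹  1 = (-2)·16 + (3)·11
So (3)·11 ≡ 1 (mod 16), i.e. 11^(-1) ≡ 3 (mod 16).
Check: 11 × 3 = 33 ≡ 1 (mod 16)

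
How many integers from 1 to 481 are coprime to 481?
432

481 = 13 × 37
φ(n) = n × ∏(1 - 1/p) for each prime p dividing n
φ(481) = 481 × (1 - 1/13) × (1 - 1/37) = 432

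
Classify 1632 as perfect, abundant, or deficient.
abundant

Proper divisors of 1632: sum = 1 + 2 + 3 + 4 + 6 + 8 + 12 + 16 + ... + 272 + 408 + 544 + 816 (23 divisors) = 2904
Since 2904 > 1632, 1632 is abundant.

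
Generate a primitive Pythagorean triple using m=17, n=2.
(285, 68, 293)

Euclid's formula: a = m² - n², b = 2mn, c = m² + n²
m = 17, n = 2
a = 17² - 2² = 289 - 4 = 285
b = 2 × 17 × 2 = 68
c = 17² + 2² = 289 + 4 = 293
Verification: 285² + 68² = 81225 + 4624 = 85849 = 293² ✓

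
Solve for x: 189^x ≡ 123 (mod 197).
195

Baby-step giant-step with step n = ⌈√197⌉ = 15.
Baby steps 189^j mod 197 (j:value) for j=0..14: 0:1, 1:189, 2:64, 3:79, 4:156, 5:131, 6:134, 7:110, 8:105, 9:145, 10:22, 11:21, 12:29, 13:162, 14:83.
Giant-step multiplier: 189^(-15) ≡ 189^(196-15) = 189^181 ≡ 170 (mod 197).
Giant steps γ_i = 123·170^i mod 197: γ_0=123, γ_1=28, γ_2=32, γ_3=121, γ_4=82, γ_5=150, γ_6=87, γ_7=15, γ_8=186, γ_9=100, γ_10=58, γ_11=10, γ_12=124, γ_13=1 (in table at j=0).
x = i·n + j = 13·15 + 0 = 195.
Check: 189^195 ≡ 123 (mod 197).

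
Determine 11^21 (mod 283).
251

Repeated squaring. Binary of 21 = 10101.
11^1 ≡ 11 (mod 283); 11^2 ≡ 121 (mod 283); 11^4 ≡ 208 (mod 283); 11^8 ≡ 248 (mod 283); 11^16 ≡ 93 (mod 283)
11^21 = 11^1 × 11^4 × 11^16 ≡ 251 (mod 283)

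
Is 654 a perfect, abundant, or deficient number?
abundant

Proper divisors of 654: sum = 1 + 2 + 3 + 6 + 109 + 218 + 327 = 666
Since 666 > 654, 654 is abundant.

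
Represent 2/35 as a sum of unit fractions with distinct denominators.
1/18 + 1/630

Greedy algorithm:
2/35: ceiling(35/2) = 18, use 1/18
1/630: ceiling(630/1) = 630, use 1/630
Result: 2/35 = 1/18 + 1/630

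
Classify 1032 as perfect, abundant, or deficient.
abundant

Proper divisors of 1032: sum = 1 + 2 + 3 + 4 + 6 + 8 + 12 + 24 + 43 + 86 + 129 + 172 + 258 + 344 + 516 = 1608
Since 1608 > 1032, 1032 is abundant.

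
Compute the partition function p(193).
2168627105469

p(n) counts ways to write n as a sum of positive integers (order ignored).
Euler's pentagonal recurrence: p(k) = p(k-1) + p(k-2) - p(k-5) - p(k-7) + p(k-12) + p(k-15) - ... (offsets j(3j∓1)/2, signs ++--, p(0)=1, p(<0)=0).
DP table for k = 0..192: p(0)=1, p(1)=1, p(2)=2, p(3)=3, p(4)=5, p(5)=7, p(6)=11, p(7)=15, p(8)=22, p(9)=30, p(10)=42, p(11)=56, p(12)=77, p(13)=101, p(14)=135, p(15)=176, p(16)=231, p(17)=297, p(18)=385, p(19)=490, p(20)=627, p(21)=792, p(22)=1002, p(23)=1255, p(24)=1575, p(25)=1958, p(26)=2436, p(27)=3010, p(28)=3718, p(29)=4565, p(30)=5604, p(31)=6842, p(32)=8349, p(33)=10143, p(34)=12310, p(35)=14883, p(36)=17977, p(37)=21637, p(38)=26015, p(39)=31185, p(40)=37338, p(41)=44583, p(42)=53174, p(43)=63261, p(44)=75175, p(45)=89134, p(46)=105558, p(47)=124754, p(48)=147273, p(49)=173525, p(50)=204226, p(51)=239943, p(52)=281589, p(53)=329931, p(54)=386155, p(55)=451276, p(56)=526823, p(57)=614154, p(58)=715220, p(59)=831820, p(60)=966467, p(61)=1121505, p(62)=1300156, p(63)=1505499, p(64)=1741630, p(65)=2012558, p(66)=2323520, p(67)=2679689, p(68)=3087735, p(69)=3554345, p(70)=4087968, p(71)=4697205, p(72)=5392783, p(73)=6185689, p(74)=7089500, p(75)=8118264, p(76)=9289091, p(77)=10619863, p(78)=12132164, p(79)=13848650, p(80)=15796476, p(81)=18004327, p(82)=20506255, p(83)=23338469, p(84)=26543660, p(85)=30167357, p(86)=34262962, p(87)=38887673, p(88)=44108109, p(89)=49995925, p(90)=56634173, p(91)=64112359, p(92)=72533807, p(93)=82010177, p(94)=92669720, p(95)=104651419, p(96)=118114304, p(97)=133230930, p(98)=150198136, p(99)=169229875, p(100)=190569292, p(101)=214481126, p(102)=241265379, p(103)=271248950, p(104)=304801365, p(105)=342325709, p(106)=384276336, p(107)=431149389, p(108)=483502844, p(109)=541946240, p(110)=607163746, p(111)=679903203, p(112)=761002156, p(113)=851376628, p(114)=952050665, p(115)=1064144451, p(116)=1188908248, p(117)=1327710076, p(118)=1482074143, p(119)=1653668665, p(120)=1844349560, p(121)=2056148051, p(122)=2291320912, p(123)=2552338241, p(124)=2841940500, p(125)=3163127352, p(126)=3519222692, p(127)=3913864295, p(128)=4351078600, p(129)=4835271870, p(130)=5371315400, p(131)=5964539504, p(132)=6620830889, p(133)=7346629512, p(134)=8149040695, p(135)=9035836076, p(136)=10015581680, p(137)=11097645016, p(138)=12292341831, p(139)=13610949895, p(140)=15065878135, p(141)=16670689208, p(142)=18440293320, p(143)=20390982757, p(144)=22540654445, p(145)=24908858009, p(146)=27517052599, p(147)=30388671978, p(148)=33549419497, p(149)=37027355200, p(150)=40853235313, p(151)=45060624582, p(152)=49686288421, p(153)=54770336324, p(154)=60356673280, p(155)=66493182097, p(156)=73232243759, p(157)=80630964769, p(158)=88751778802, p(159)=97662728555, p(160)=107438159466, p(161)=118159068427, p(162)=129913904637, p(163)=142798995930, p(164)=156919475295, p(165)=172389800255, p(166)=189334822579, p(167)=207890420102, p(168)=228204732751, p(169)=250438925115, p(170)=274768617130, p(171)=301384802048, p(172)=330495499613, p(173)=362326859895, p(174)=397125074750, p(175)=435157697830, p(176)=476715857290, p(177)=522115831195, p(178)=571701605655, p(179)=625846753120, p(180)=684957390936, p(181)=749474411781, p(182)=819876908323, p(183)=896684817527, p(184)=980462880430, p(185)=1071823774337, p(186)=1171432692373, p(187)=1280011042268, p(188)=1398341745571, p(189)=1527273599625, p(190)=1667727404093, p(191)=1820701100652, p(192)=1987276856363.
Final step: p(193) = p(192) + p(191) - p(188) - p(186) + p(181) + p(178) - p(171) - p(167) + p(158) + p(153) - p(142) - p(136) + p(123) + p(116) - p(101) - p(93) + p(76) + p(67) - p(48) - p(38) + p(17) + p(6)
= 1987276856363 + 1820701100652 - 1398341745571 - 1171432692373 + 749474411781 + 571701605655 - 301384802048 - 207890420102 + 88751778802 + 54770336324 - 18440293320 - 10015581680 + 2552338241 + 1188908248 - 214481126 - 82010177 + 9289091 + 2679689 - 147273 - 26015 + 297 + 11
= 2168627105469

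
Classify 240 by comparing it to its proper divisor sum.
abundant

Proper divisors of 240: sum = 1 + 2 + 3 + 4 + 5 + 6 + 8 + 10 + ... + 48 + 60 + 80 + 120 (19 divisors) = 504
Since 504 > 240, 240 is abundant.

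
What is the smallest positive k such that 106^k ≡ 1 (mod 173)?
43

173 is prime, so ord(106) divides φ(173) = 172.
Divisors of 172: 1, 2, 4, 43, 86, 172.
Repeated squaring: 106^1 ≡ 106, 106^2 ≡ 164, 106^4 ≡ 81, 106^8 ≡ 160, 106^16 ≡ 169, 106^32 ≡ 16, 106^64 ≡ 83, 106^128 ≡ 142 (mod 173).
Test 106^d mod 173 for each divisor d in increasing order:
106^1 ≡ 106
106^2 ≡ 164
106^4 ≡ 81
106^43 = 106^32·106^8·106^2·106^1 ≡ 1  ← first divisor giving 1
The order is 43.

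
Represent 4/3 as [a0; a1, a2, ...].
[1; 3]

Euclidean algorithm steps:
4 = 1 × 3 + 1
3 = 3 × 1 + 0
Continued fraction: [1; 3]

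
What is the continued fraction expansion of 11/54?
[0; 4, 1, 10]

Euclidean algorithm steps:
11 = 0 × 54 + 11
54 = 4 × 11 + 10
11 = 1 × 10 + 1
10 = 10 × 1 + 0
Continued fraction: [0; 4, 1, 10]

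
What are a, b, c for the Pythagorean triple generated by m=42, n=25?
(1139, 2100, 2389)

Euclid's formula: a = m² - n², b = 2mn, c = m² + n²
m = 42, n = 25
a = 42² - 25² = 1764 - 625 = 1139
b = 2 × 42 × 25 = 2100
c = 42² + 25² = 1764 + 625 = 2389
Verification: 1139² + 2100² = 1297321 + 4410000 = 5707321 = 2389² ✓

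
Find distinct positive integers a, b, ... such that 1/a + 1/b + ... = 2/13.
1/7 + 1/91

Greedy algorithm:
2/13: ceiling(13/2) = 7, use 1/7
1/91: ceiling(91/1) = 91, use 1/91
Result: 2/13 = 1/7 + 1/91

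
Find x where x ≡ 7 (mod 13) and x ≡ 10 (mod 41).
215

Using Chinese Remainder Theorem:
M = 13 × 41 = 533
M1 = 41, M2 = 13
y1 = 41^(-1) mod 13 = 7
y2 = 13^(-1) mod 41 = 19
x = (7×41×7 + 10×13×19) mod 533 = 215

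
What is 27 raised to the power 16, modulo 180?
81

Repeated squaring. Binary of 16 = 10000.
27^1 ≡ 27 (mod 180); 27^2 ≡ 9 (mod 180); 27^4 ≡ 81 (mod 180); 27^8 ≡ 81 (mod 180); 27^16 ≡ 81 (mod 180)
27^16 = 27^16 ≡ 81 (mod 180)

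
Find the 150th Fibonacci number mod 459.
8

Matrix identity: Q^n = [[F_(n+1), F_n], [F_n, F_(n-1)]] with Q = [[1,1],[1,0]].
n = 150 = 10010110₂. Square-and-multiply, entries mod 459:
Q^1 = [[1,1],[1,0]]
Q^2 = (Q^1)² = [[2,1],[1,1]]
Q^4 = (Q^2)² = [[5,3],[3,2]]
Q^9 = (Q^4)²·Q = [[55,34],[34,21]]
Q^18 = (Q^9)² = [[50,289],[289,220]]
Q^37 = (Q^18)²·Q = [[188,188],[188,0]]
Q^75 = (Q^37)²·Q = [[3,2],[2,1]]
Q^150 = (Q^75)² = [[13,8],[8,5]]
F_150 mod 459 = Q^150[0][1] = 8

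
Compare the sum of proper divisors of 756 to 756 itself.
abundant

Proper divisors of 756: sum = 1 + 2 + 3 + 4 + 6 + 7 + 9 + 12 + ... + 126 + 189 + 252 + 378 (23 divisors) = 1484
Since 1484 > 756, 756 is abundant.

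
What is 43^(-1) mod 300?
7

gcd(43, 300) = 1, so the inverse exists.
Extended Euclidean algorithm on (300, 43):
300 = 6 × 43 + 42  ⟹  42 = (1)·300 + (-6)·43
43 = 1 × 42 + 1  ⟹  1 = (-1)·300 + (7)·43
So (7)·43 ≡ 1 (mod 300), i.e. 43^(-1) ≡ 7 (mod 300).
Check: 43 × 7 = 301 ≡ 1 (mod 300)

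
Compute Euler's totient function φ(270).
72

270 = 2 × 3^3 × 5
φ(n) = n × ∏(1 - 1/p) for each prime p dividing n
φ(270) = 270 × (1 - 1/2) × (1 - 1/3) × (1 - 1/5) = 72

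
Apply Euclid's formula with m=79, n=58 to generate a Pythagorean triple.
(2877, 9164, 9605)

Euclid's formula: a = m² - n², b = 2mn, c = m² + n²
m = 79, n = 58
a = 79² - 58² = 6241 - 3364 = 2877
b = 2 × 79 × 58 = 9164
c = 79² + 58² = 6241 + 3364 = 9605
Verification: 2877² + 9164² = 8277129 + 83978896 = 92256025 = 9605² ✓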